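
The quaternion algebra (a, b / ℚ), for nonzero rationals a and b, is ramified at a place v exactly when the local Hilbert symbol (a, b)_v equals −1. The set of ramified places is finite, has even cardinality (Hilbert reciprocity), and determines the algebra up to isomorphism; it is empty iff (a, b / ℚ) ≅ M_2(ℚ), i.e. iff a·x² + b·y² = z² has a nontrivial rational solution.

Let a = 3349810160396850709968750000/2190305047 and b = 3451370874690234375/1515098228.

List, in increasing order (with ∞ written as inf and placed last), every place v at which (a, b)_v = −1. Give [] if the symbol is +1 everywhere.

[23, 37]

Mod squares: a ≡ 3885, b ≡ 38019. Check v ∈ {∞, 2, 3, 5, 7, 11, 19, 23, 29, 37}.
v=11: a=11^4·(≡2), b=11^2·(≡5) mod 11; (2|11)=-1, (5|11)=+1; (−1)^{4·2·5}·(-1)^2·(+1)^4 = +1.
v=37: a=37^3·(≡19), b=37^2·(≡5) mod 37; (19|37)=-1, (5|37)=-1; (−1)^{3·2·18}·(-1)^2·(-1)^3 = -1.
v=29: a=29^6·(≡25), b=29^3·(≡4) mod 29; (25|29)=+1, (4|29)=+1; (−1)^{6·3·14}·(+1)^3·(+1)^6 = +1.
v=23: a=23^0·(≡15), b=23^-1·(≡14) mod 23; (15|23)=-1, (14|23)=-1; (−1)^{0·-1·11}·(-1)^-1·(-1)^0 = -1.
v=∞: 3885 > 0 and 38019 > 0  ⇒  (a,b)_∞ = +1.
v=2: v_2(a)=4, v_2(b)=-2; units ≡ 5, 3 (mod 8); ε·ε+αω+βω = 0·1+4·1+-2·1 ≡ 0  ⇒  (a,b)_2 = +1.
v=5: a=5^9·(≡2), b=5^8·(≡4) mod 5; (2|5)=-1, (4|5)=+1; (−1)^{9·8·2}·(-1)^8·(+1)^9 = +1.
v=19: a=19^-4·(≡1), b=19^-3·(≡6) mod 19; (1|19)=+1, (6|19)=+1; (−1)^{-4·-3·9}·(+1)^-3·(+1)^-4 = +1.
v=7: a=7^-5·(≡1), b=7^-4·(≡2) mod 7; (1|7)=+1, (2|7)=+1; (−1)^{-5·-4·3}·(+1)^-4·(+1)^-5 = +1.
v=3: a=3^5·(≡2), b=3^7·(≡1) mod 3; (2|3)=-1, (1|3)=+1; (−1)^{5·7·1}·(-1)^7·(+1)^5 = +1.
|Ram(3885, 38019)| = 2, even; anisotropic at {23, 37}.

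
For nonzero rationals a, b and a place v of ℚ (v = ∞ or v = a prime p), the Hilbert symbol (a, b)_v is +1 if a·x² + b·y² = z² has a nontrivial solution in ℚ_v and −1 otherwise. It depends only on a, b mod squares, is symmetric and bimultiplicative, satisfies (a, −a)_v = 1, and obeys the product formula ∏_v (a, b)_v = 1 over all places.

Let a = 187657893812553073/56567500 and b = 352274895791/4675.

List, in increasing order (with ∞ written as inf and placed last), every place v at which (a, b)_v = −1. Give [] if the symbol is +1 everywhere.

Mod squares: a ≡ 731731, b ≡ 736853117. Check v ∈ {∞, 2, 5, 7, 11, 13, 17, 19, 23, 43, 53}.
v=17: a=17^-1·(≡16), b=17^-1·(≡9) mod 17; (16|17)=+1, (9|17)=+1; (−1)^{-1·-1·8}·(+1)^-1·(+1)^-1 = +1.
v=7: a=7^1·(≡4), b=7^1·(≡3) mod 7; (4|7)=+1, (3|7)=-1; (−1)^{1·1·3}·(+1)^1·(-1)^1 = +1.
v=11: a=11^-3·(≡9), b=11^-1·(≡7) mod 11; (9|11)=+1, (7|11)=-1; (−1)^{-3·-1·5}·(+1)^-1·(-1)^-3 = +1.
v=∞: 731731 > 0 and 736853117 > 0  ⇒  (a,b)_∞ = +1.
v=5: a=5^-4·(≡1), b=5^-2·(≡3) mod 5; (1|5)=+1, (3|5)=-1; (−1)^{-4·-2·2}·(+1)^-2·(-1)^-4 = +1.
v=23: a=23^4·(≡4), b=23^2·(≡3) mod 23; (4|23)=+1, (3|23)=+1; (−1)^{4·2·11}·(+1)^2·(+1)^4 = +1.
v=53: a=53^2·(≡28), b=53^1·(≡35) mod 53; (28|53)=+1, (35|53)=-1; (−1)^{2·1·26}·(+1)^1·(-1)^2 = +1.
v=13: a=13^3·(≡4), b=13^3·(≡7) mod 13; (4|13)=+1, (7|13)=-1; (−1)^{3·3·6}·(+1)^3·(-1)^3 = -1.
v=43: a=43^1·(≡12), b=43^1·(≡13) mod 43; (12|43)=-1, (13|43)=+1; (−1)^{1·1·21}·(-1)^1·(+1)^1 = +1.
v=2: v_2(a)=-2, v_2(b)=0; units ≡ 3, 5 (mod 8); ε·ε+αω+βω = 1·0+-2·1+0·1 ≡ 0  ⇒  (a,b)_2 = +1.
v=19: a=19^2·(≡18), b=19^1·(≡5) mod 19; (18|19)=-1, (5|19)=+1; (−1)^{2·1·9}·(-1)^1·(+1)^2 = -1.
Ram(731731, 736853117) = {13, 19}; no ℚ_13-point on the conic.

[13, 19]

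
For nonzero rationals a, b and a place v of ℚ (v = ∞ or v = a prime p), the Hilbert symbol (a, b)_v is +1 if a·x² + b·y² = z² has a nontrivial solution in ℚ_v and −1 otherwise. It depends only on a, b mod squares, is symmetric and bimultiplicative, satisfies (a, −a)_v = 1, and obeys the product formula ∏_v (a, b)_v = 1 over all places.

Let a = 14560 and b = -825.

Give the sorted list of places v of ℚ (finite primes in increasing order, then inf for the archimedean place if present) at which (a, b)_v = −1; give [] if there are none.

[2, 5, 11, 13]

Mod squares: a ≡ 910, b ≡ -33. Check v ∈ {∞, 2, 3, 5, 7, 11, 13}.
v=13: a=13^1·(≡2), b=13^0·(≡7) mod 13; (2|13)=-1, (7|13)=-1; (−1)^{1·0·6}·(-1)^0·(-1)^1 = -1.
v=∞: 910 > 0 and -33 < 0  ⇒  (a,b)_∞ = +1.
v=3: a=3^0·(≡1), b=3^1·(≡1) mod 3; (1|3)=+1, (1|3)=+1; (−1)^{0·1·1}·(+1)^1·(+1)^0 = +1.
v=5: a=5^1·(≡2), b=5^2·(≡2) mod 5; (2|5)=-1, (2|5)=-1; (−1)^{1·2·2}·(-1)^2·(-1)^1 = -1.
v=11: a=11^0·(≡7), b=11^1·(≡2) mod 11; (7|11)=-1, (2|11)=-1; (−1)^{0·1·5}·(-1)^1·(-1)^0 = -1.
v=7: a=7^1·(≡1), b=7^0·(≡1) mod 7; (1|7)=+1, (1|7)=+1; (−1)^{1·0·3}·(+1)^0·(+1)^1 = +1.
v=2: v_2(a)=5, v_2(b)=0; units ≡ 7, 7 (mod 8); ε·ε+αω+βω = 1·1+5·0+0·0 ≡ 1  ⇒  (a,b)_2 = -1.
(910, -33 / ℚ) ramifies at {2, 5, 11, 13}: a division algebra.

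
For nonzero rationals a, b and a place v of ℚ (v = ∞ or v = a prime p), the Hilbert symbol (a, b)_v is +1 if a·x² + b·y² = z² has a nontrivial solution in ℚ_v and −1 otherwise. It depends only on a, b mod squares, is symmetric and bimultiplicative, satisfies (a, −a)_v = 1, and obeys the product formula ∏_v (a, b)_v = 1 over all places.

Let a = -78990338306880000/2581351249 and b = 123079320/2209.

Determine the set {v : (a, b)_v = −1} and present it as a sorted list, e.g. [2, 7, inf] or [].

[5, 13]

(a, b) ≡ (-9282, 70) mod (ℚ^×)²; places V = {2, 3, 5, 7, 11, 13, 17, 23, 47, ∞}.
(a,b)_5: α=4, u≡3; β=1, v≡1 (mod 5); (3|5)=-1, (1|5)=+1; sign (−1)^0·-1^1·+1^4 = -1.
(a,b)_13: α=3, u≡4; β=2, v≡6 (mod 13); (4|13)=+1, (6|13)=-1; sign (−1)^0·+1^2·-1^3 = -1.
(a,b)_7: α=1, u≡4; β=1, v≡5 (mod 7); (4|7)=+1, (5|7)=-1; sign (−1)^1·+1^1·-1^1 = +1.
(a,b)_2: α=9, β=3; u≡7, v≡3 (mod 8); ε(u)ε(v)=1·1, αω(v)=9·1, βω(u)=3·0; sum ≡ 0  ⇒  +1.
(a,b)_3: α=3, u≡2; β=2, v≡1 (mod 3); (2|3)=-1, (1|3)=+1; sign (−1)^0·-1^2·+1^3 = +1.
(a,b)_11: α=2, u≡6; β=0, v≡5 (mod 11); (6|11)=-1, (5|11)=+1; sign (−1)^0·-1^0·+1^2 = +1.
(a,b)_17: α=3, u≡13; β=2, v≡4 (mod 17); (13|17)=+1, (4|17)=+1; sign (−1)^0·+1^2·+1^3 = +1.
(a,b)_∞: sgn(-9282)=−, sgn(70)=+, so +1.
(a,b)_23: α=-2, u≡20; β=0, v≡18 (mod 23); (20|23)=-1, (18|23)=+1; sign (−1)^0·-1^0·+1^-2 = +1.
(a,b)_47: α=-4, u≡32; β=-2, v≡44 (mod 47); (32|47)=+1, (44|47)=-1; sign (−1)^0·+1^-2·-1^-4 = +1.
(-9282, 70 / ℚ) ramifies at {5, 13}: a division algebra.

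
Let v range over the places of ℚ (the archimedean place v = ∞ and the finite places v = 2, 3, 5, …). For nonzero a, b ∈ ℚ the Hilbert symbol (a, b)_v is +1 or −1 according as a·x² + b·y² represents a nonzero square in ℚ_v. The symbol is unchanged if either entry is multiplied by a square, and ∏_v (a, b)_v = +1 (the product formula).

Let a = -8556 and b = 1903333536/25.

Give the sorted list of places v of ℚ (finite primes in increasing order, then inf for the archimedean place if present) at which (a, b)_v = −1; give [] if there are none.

[2, 3, 13, 31]

Mod squares: a ≡ -2139, b ≡ 26. Check v ∈ {∞, 2, 3, 5, 13, 23, 31}.
v=∞: -2139 < 0 and 26 > 0  ⇒  (a,b)_∞ = +1.
v=13: a=13^0·(≡11), b=13^1·(≡5) mod 13; (11|13)=-1, (5|13)=-1; (−1)^{0·1·6}·(-1)^1·(-1)^0 = -1.
v=5: a=5^0·(≡4), b=5^-2·(≡1) mod 5; (4|5)=+1, (1|5)=+1; (−1)^{0·-2·2}·(+1)^-2·(+1)^0 = +1.
v=23: a=23^1·(≡19), b=23^2·(≡1) mod 23; (19|23)=-1, (1|23)=+1; (−1)^{1·2·11}·(-1)^2·(+1)^1 = +1.
v=2: v_2(a)=2, v_2(b)=5; units ≡ 5, 5 (mod 8); ε·ε+αω+βω = 0·0+2·1+5·1 ≡ 1  ⇒  (a,b)_2 = -1.
v=3: a=3^1·(≡1), b=3^2·(≡2) mod 3; (1|3)=+1, (2|3)=-1; (−1)^{1·2·1}·(+1)^2·(-1)^1 = -1.
v=31: a=31^1·(≡3), b=31^2·(≡23) mod 31; (3|31)=-1, (23|31)=-1; (−1)^{1·2·15}·(-1)^2·(-1)^1 = -1.
Ram(-2139, 26) = {2, 3, 13, 31}; no ℚ_2-point on the conic.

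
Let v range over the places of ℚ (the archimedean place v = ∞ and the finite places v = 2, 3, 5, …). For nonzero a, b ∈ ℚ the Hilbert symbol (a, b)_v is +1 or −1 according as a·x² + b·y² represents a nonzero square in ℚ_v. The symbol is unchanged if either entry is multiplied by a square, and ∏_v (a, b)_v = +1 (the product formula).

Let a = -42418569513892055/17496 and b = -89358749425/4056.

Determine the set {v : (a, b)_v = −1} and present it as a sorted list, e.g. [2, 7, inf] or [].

Mod squares: a ≡ -570, b ≡ -21318. Check v ∈ {∞, 2, 3, 5, 11, 13, 17, 19, 23, 59}.
v=59: a=59^0·(≡16), b=59^2·(≡47) mod 59; (16|59)=+1, (47|59)=-1; (−1)^{0·2·29}·(+1)^2·(-1)^0 = +1.
v=17: a=17^8·(≡15), b=17^3·(≡16) mod 17; (15|17)=+1, (16|17)=+1; (−1)^{8·3·8}·(+1)^3·(+1)^8 = +1.
v=11: a=11^2·(≡10), b=11^1·(≡5) mod 11; (10|11)=-1, (5|11)=+1; (−1)^{2·1·5}·(-1)^1·(+1)^2 = -1.
v=13: a=13^0·(≡8), b=13^-2·(≡5) mod 13; (8|13)=-1, (5|13)=-1; (−1)^{0·-2·6}·(-1)^-2·(-1)^0 = +1.
v=23: a=23^2·(≡20), b=23^0·(≡13) mod 23; (20|23)=-1, (13|23)=+1; (−1)^{2·0·11}·(-1)^0·(+1)^2 = +1.
v=∞: -570 < 0 and -21318 < 0  ⇒  (a,b)_∞ = -1.
v=2: v_2(a)=-3, v_2(b)=-3; units ≡ 3, 5 (mod 8); ε·ε+αω+βω = 1·0+-3·1+-3·1 ≡ 0  ⇒  (a,b)_2 = +1.
v=3: a=3^-7·(≡2), b=3^-1·(≡1) mod 3; (2|3)=-1, (1|3)=+1; (−1)^{-7·-1·1}·(-1)^-1·(+1)^-7 = +1.
v=5: a=5^1·(≡4), b=5^2·(≡3) mod 5; (4|5)=+1, (3|5)=-1; (−1)^{1·2·2}·(+1)^2·(-1)^1 = -1.
v=19: a=19^1·(≡8), b=19^1·(≡13) mod 19; (8|19)=-1, (13|19)=-1; (−1)^{1·1·9}·(-1)^1·(-1)^1 = -1.
(-570, -21318 / ℚ) ramifies at {5, 11, 19, ∞}: a division algebra.

[5, 11, 19, inf]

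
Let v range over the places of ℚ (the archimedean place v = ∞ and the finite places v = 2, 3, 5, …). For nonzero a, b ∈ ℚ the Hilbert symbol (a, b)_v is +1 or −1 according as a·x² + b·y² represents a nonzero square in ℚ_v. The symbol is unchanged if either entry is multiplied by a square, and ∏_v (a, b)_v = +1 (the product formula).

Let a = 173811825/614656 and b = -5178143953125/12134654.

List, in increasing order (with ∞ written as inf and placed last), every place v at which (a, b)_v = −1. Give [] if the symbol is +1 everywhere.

[7, 13]

(a, b) ≡ (33, -182) mod (ℚ^×)²; places V = {2, 3, 5, 7, 11, 13, 17, 19, ∞}.
(a,b)_3: α=7, u≡2; β=6, v≡1 (mod 3); (2|3)=-1, (1|3)=+1; sign (−1)^0·-1^6·+1^7 = +1.
(a,b)_11: α=1, u≡9; β=2, v≡5 (mod 11); (9|11)=+1, (5|11)=+1; sign (−1)^0·+1^2·+1^1 = +1.
(a,b)_17: α=2, u≡4; β=2, v≡12 (mod 17); (4|17)=+1, (12|17)=-1; sign (−1)^0·+1^2·-1^2 = +1.
(a,b)_19: α=0, u≡12; β=-2, v≡8 (mod 19); (12|19)=-1, (8|19)=-1; sign (−1)^0·-1^-2·-1^0 = +1.
(a,b)_2: α=-8, β=-1; u≡1, v≡5 (mod 8); ε(u)ε(v)=0·0, αω(v)=-8·1, βω(u)=-1·0; sum ≡ 0  ⇒  +1.
(a,b)_5: α=2, u≡3; β=6, v≡3 (mod 5); (3|5)=-1, (3|5)=-1; sign (−1)^0·-1^6·-1^2 = +1.
(a,b)_13: α=0, u≡6; β=1, v≡1 (mod 13); (6|13)=-1, (1|13)=+1; sign (−1)^0·-1^1·+1^0 = -1.
(a,b)_7: α=-4, u≡3; β=-5, v≡4 (mod 7); (3|7)=-1, (4|7)=+1; sign (−1)^0·-1^-5·+1^-4 = -1.
(a,b)_∞: sgn(33)=+, sgn(-182)=−, so +1.
(33, -182 / ℚ) ramifies at {7, 13}: a division algebra.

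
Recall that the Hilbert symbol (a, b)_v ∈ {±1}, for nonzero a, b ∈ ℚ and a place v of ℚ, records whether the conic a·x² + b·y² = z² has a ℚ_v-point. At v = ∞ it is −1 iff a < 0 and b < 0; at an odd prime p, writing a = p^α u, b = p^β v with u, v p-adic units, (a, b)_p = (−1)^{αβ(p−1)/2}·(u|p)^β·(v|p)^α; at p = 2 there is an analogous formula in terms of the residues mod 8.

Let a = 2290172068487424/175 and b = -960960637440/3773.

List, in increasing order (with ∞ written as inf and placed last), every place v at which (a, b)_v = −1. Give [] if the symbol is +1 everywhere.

[2, 3, 5, 7, 17, 23]

Mod squares: a ≡ 164703, b ≡ -33418770. Check v ∈ {∞, 2, 3, 5, 7, 11, 17, 23, 31, 37}.
v=37: a=37^2·(≡27), b=37^1·(≡27) mod 37; (27|37)=+1, (27|37)=+1; (−1)^{2·1·18}·(+1)^1·(+1)^2 = +1.
v=17: a=17^2·(≡6), b=17^1·(≡16) mod 17; (6|17)=-1, (16|17)=+1; (−1)^{2·1·8}·(-1)^1·(+1)^2 = -1.
v=23: a=23^1·(≡8), b=23^1·(≡16) mod 23; (8|23)=+1, (16|23)=+1; (−1)^{1·1·11}·(+1)^1·(+1)^1 = -1.
v=3: a=3^1·(≡1), b=3^3·(≡1) mod 3; (1|3)=+1, (1|3)=+1; (−1)^{1·3·1}·(+1)^3·(+1)^1 = -1.
v=7: a=7^-1·(≡4), b=7^-3·(≡2) mod 7; (4|7)=+1, (2|7)=+1; (−1)^{-1·-3·3}·(+1)^-3·(+1)^-1 = -1.
v=2: v_2(a)=8, v_2(b)=9; units ≡ 7, 7 (mod 8); ε·ε+αω+βω = 1·1+8·0+9·0 ≡ 1  ⇒  (a,b)_2 = -1.
v=5: a=5^-2·(≡2), b=5^1·(≡4) mod 5; (2|5)=-1, (4|5)=+1; (−1)^{-2·1·2}·(-1)^1·(+1)^-2 = -1.
v=31: a=31^3·(≡21), b=31^2·(≡18) mod 31; (21|31)=-1, (18|31)=+1; (−1)^{3·2·15}·(-1)^2·(+1)^3 = +1.
v=11: a=11^1·(≡2), b=11^-1·(≡5) mod 11; (2|11)=-1, (5|11)=+1; (−1)^{1·-1·5}·(-1)^-1·(+1)^1 = +1.
v=∞: 164703 > 0 and -33418770 < 0  ⇒  (a,b)_∞ = +1.
|Ram(164703, -33418770)| = 6, even; anisotropic at {2, 3, 5, 7, 17, 23}.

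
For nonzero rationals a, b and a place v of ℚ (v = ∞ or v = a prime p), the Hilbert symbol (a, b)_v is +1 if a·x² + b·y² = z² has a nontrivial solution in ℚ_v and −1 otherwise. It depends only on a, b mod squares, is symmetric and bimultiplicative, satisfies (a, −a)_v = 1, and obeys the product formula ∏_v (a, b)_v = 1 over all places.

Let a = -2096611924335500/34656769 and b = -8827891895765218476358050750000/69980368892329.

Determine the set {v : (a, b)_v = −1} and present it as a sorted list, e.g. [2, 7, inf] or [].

(a, b) ≡ (-509795, -3) mod (ℚ^×)²; places V = {2, 3, 5, 7, 11, 13, 23, 29, 31, 53, ∞}.
(a,b)_31: α=1, u≡20; β=2, v≡8 (mod 31); (20|31)=+1, (8|31)=+1; sign (−1)^0·+1^2·+1^1 = +1.
(a,b)_23: α=1, u≡22; β=2, v≡20 (mod 23); (22|23)=-1, (20|23)=-1; sign (−1)^0·-1^2·-1^1 = -1.
(a,b)_13: α=1, u≡8; β=2, v≡3 (mod 13); (8|13)=-1, (3|13)=+1; sign (−1)^0·-1^2·+1^1 = +1.
(a,b)_5: α=3, u≡4; β=6, v≡3 (mod 5); (4|5)=+1, (3|5)=-1; sign (−1)^0·+1^6·-1^3 = -1.
(a,b)_53: α=2, u≡21; β=4, v≡3 (mod 53); (21|53)=-1, (3|53)=-1; sign (−1)^0·-1^4·-1^2 = +1.
(a,b)_11: α=5, u≡9; β=8, v≡7 (mod 11); (9|11)=+1, (7|11)=-1; sign (−1)^0·+1^8·-1^5 = -1.
(a,b)_2: α=2, β=4; u≡5, v≡5 (mod 8); ε(u)ε(v)=0·0, αω(v)=2·1, βω(u)=4·1; sum ≡ 0  ⇒  +1.
(a,b)_7: α=-2, u≡2; β=-6, v≡4 (mod 7); (2|7)=+1, (4|7)=+1; sign (−1)^0·+1^-6·+1^-2 = +1.
(a,b)_3: α=0, u≡1; β=5, v≡2 (mod 3); (1|3)=+1, (2|3)=-1; sign (−1)^0·+1^5·-1^0 = +1.
(a,b)_29: α=-4, u≡28; β=-6, v≡17 (mod 29); (28|29)=+1, (17|29)=-1; sign (−1)^0·+1^-6·-1^-4 = +1.
(a,b)_∞: sgn(-509795)=−, sgn(-3)=−, so -1.
Ram(-509795, -3) = {5, 11, 23, ∞}; no ℚ_5-point on the conic.

[5, 11, 23, inf]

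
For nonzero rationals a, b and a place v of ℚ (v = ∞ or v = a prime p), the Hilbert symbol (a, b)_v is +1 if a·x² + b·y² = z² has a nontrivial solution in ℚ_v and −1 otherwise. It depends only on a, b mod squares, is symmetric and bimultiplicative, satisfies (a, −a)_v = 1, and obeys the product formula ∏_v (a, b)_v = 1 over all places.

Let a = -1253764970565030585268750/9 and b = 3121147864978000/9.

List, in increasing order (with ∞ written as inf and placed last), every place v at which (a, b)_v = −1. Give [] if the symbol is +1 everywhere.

Mod squares: a ≡ -50830, b ≡ 1045. Check v ∈ {∞, 2, 3, 5, 11, 13, 17, 19, 23}.
v=19: a=19^2·(≡8), b=19^1·(≡4) mod 19; (8|19)=-1, (4|19)=+1; (−1)^{2·1·9}·(-1)^1·(+1)^2 = -1.
v=∞: -50830 < 0 and 1045 > 0  ⇒  (a,b)_∞ = +1.
v=13: a=13^3·(≡4), b=13^2·(≡8) mod 13; (4|13)=+1, (8|13)=-1; (−1)^{3·2·6}·(+1)^2·(-1)^3 = -1.
v=11: a=11^4·(≡5), b=11^1·(≡2) mod 11; (5|11)=+1, (2|11)=-1; (−1)^{4·1·5}·(+1)^1·(-1)^4 = +1.
v=5: a=5^5·(≡1), b=5^3·(≡1) mod 5; (1|5)=+1, (1|5)=+1; (−1)^{5·3·2}·(+1)^3·(+1)^5 = +1.
v=3: a=3^-2·(≡2), b=3^-2·(≡1) mod 3; (2|3)=-1, (1|3)=+1; (−1)^{-2·-2·1}·(-1)^-2·(+1)^-2 = +1.
v=17: a=17^5·(≡2), b=17^4·(≡1) mod 17; (2|17)=+1, (1|17)=+1; (−1)^{5·4·8}·(+1)^4·(+1)^5 = +1.
v=2: v_2(a)=1, v_2(b)=4; units ≡ 1, 5 (mod 8); ε·ε+αω+βω = 0·0+1·1+4·0 ≡ 1  ⇒  (a,b)_2 = -1.
v=23: a=23^3·(≡7), b=23^2·(≡19) mod 23; (7|23)=-1, (19|23)=-1; (−1)^{3·2·11}·(-1)^2·(-1)^3 = -1.
|Ram(-50830, 1045)| = 4, even; anisotropic at {2, 13, 19, 23}.

[2, 13, 19, 23]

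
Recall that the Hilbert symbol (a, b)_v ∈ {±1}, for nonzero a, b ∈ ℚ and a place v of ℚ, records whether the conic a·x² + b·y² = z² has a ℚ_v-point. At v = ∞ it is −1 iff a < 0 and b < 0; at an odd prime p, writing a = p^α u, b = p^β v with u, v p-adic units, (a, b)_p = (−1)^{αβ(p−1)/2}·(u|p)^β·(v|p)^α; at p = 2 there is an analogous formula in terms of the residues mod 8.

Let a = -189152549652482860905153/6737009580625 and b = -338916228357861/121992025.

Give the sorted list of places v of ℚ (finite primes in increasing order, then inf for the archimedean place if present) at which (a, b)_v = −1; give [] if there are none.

[2, inf]

Mod squares: a ≡ -17, b ≡ -21. Check v ∈ {∞, 2, 3, 5, 7, 11, 17, 31, 47}.
v=17: a=17^3·(≡16), b=17^2·(≡9) mod 17; (16|17)=+1, (9|17)=+1; (−1)^{3·2·8}·(+1)^2·(+1)^3 = +1.
v=47: a=47^-6·(≡15), b=47^-4·(≡11) mod 47; (15|47)=-1, (11|47)=-1; (−1)^{-6·-4·23}·(-1)^-4·(-1)^-6 = +1.
v=31: a=31^4·(≡25), b=31^2·(≡18) mod 31; (25|31)=+1, (18|31)=+1; (−1)^{4·2·15}·(+1)^2·(+1)^4 = +1.
v=3: a=3^4·(≡1), b=3^5·(≡2) mod 3; (1|3)=+1, (2|3)=-1; (−1)^{4·5·1}·(+1)^5·(-1)^4 = +1.
v=2: v_2(a)=0, v_2(b)=0; units ≡ 7, 3 (mod 8); ε·ε+αω+βω = 1·1+0·1+0·0 ≡ 1  ⇒  (a,b)_2 = -1.
v=5: a=5^-4·(≡3), b=5^-2·(≡4) mod 5; (3|5)=-1, (4|5)=+1; (−1)^{-4·-2·2}·(-1)^-2·(+1)^-4 = +1.
v=∞: -17 < 0 and -21 < 0  ⇒  (a,b)_∞ = -1.
v=11: a=11^8·(≡4), b=11^4·(≡9) mod 11; (4|11)=+1, (9|11)=+1; (−1)^{8·4·5}·(+1)^4·(+1)^8 = +1.
v=7: a=7^4·(≡2), b=7^3·(≡4) mod 7; (2|7)=+1, (4|7)=+1; (−1)^{4·3·3}·(+1)^3·(+1)^4 = +1.
|Ram(-17, -21)| = 2, even; anisotropic at {2, ∞}.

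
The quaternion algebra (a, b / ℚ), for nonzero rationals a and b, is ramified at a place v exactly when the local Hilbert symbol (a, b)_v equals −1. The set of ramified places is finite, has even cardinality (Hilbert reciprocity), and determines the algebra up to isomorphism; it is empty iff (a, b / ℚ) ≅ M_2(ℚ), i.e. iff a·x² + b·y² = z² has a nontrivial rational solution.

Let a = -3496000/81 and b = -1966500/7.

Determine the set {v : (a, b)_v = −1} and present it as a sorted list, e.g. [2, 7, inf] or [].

[5, 7, 19, inf]

Mod squares: a ≡ -2185, b ≡ -15295. Check v ∈ {∞, 2, 3, 5, 7, 19, 23}.
v=5: a=5^3·(≡2), b=5^3·(≡4) mod 5; (2|5)=-1, (4|5)=+1; (−1)^{3·3·2}·(-1)^3·(+1)^3 = -1.
v=23: a=23^1·(≡14), b=23^1·(≡2) mod 23; (14|23)=-1, (2|23)=+1; (−1)^{1·1·11}·(-1)^1·(+1)^1 = +1.
v=3: a=3^-4·(≡2), b=3^2·(≡2) mod 3; (2|3)=-1, (2|3)=-1; (−1)^{-4·2·1}·(-1)^2·(-1)^-4 = +1.
v=19: a=19^1·(≡3), b=19^1·(≡18) mod 19; (3|19)=-1, (18|19)=-1; (−1)^{1·1·9}·(-1)^1·(-1)^1 = -1.
v=2: v_2(a)=6, v_2(b)=2; units ≡ 7, 1 (mod 8); ε·ε+αω+βω = 1·0+6·0+2·0 ≡ 0  ⇒  (a,b)_2 = +1.
v=∞: -2185 < 0 and -15295 < 0  ⇒  (a,b)_∞ = -1.
v=7: a=7^0·(≡6), b=7^-1·(≡3) mod 7; (6|7)=-1, (3|7)=-1; (−1)^{0·-1·3}·(-1)^-1·(-1)^0 = -1.
Ram(-2185, -15295) = {5, 7, 19, ∞}; no ℚ_5-point on the conic.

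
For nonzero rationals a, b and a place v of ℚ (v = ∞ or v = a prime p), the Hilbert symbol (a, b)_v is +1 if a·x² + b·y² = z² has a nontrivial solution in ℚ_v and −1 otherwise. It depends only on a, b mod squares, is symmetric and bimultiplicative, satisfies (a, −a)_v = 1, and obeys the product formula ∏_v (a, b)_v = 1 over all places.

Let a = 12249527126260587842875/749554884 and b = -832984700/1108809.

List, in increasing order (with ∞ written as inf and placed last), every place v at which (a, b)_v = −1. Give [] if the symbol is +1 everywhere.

[5, 37]

Mod squares: a ≡ 144115, b ≡ -28823. Check v ∈ {∞, 2, 3, 5, 7, 13, 17, 19, 37, 41}.
v=2: v_2(a)=-2, v_2(b)=2; units ≡ 3, 1 (mod 8); ε·ε+αω+βω = 1·0+-2·0+2·1 ≡ 0  ⇒  (a,b)_2 = +1.
v=19: a=19^3·(≡16), b=19^1·(≡14) mod 19; (16|19)=+1, (14|19)=-1; (−1)^{3·1·9}·(+1)^1·(-1)^3 = +1.
v=17: a=17^4·(≡6), b=17^2·(≡16) mod 17; (6|17)=-1, (16|17)=+1; (−1)^{4·2·8}·(-1)^2·(+1)^4 = +1.
v=7: a=7^2·(≡3), b=7^0·(≡6) mod 7; (3|7)=-1, (6|7)=-1; (−1)^{2·0·3}·(-1)^0·(-1)^2 = +1.
v=37: a=37^3·(≡36), b=37^1·(≡22) mod 37; (36|37)=+1, (22|37)=-1; (−1)^{3·1·18}·(+1)^1·(-1)^3 = -1.
v=3: a=3^-8·(≡1), b=3^-8·(≡1) mod 3; (1|3)=+1, (1|3)=+1; (−1)^{-8·-8·1}·(+1)^-8·(+1)^-8 = +1.
v=41: a=41^3·(≡30), b=41^1·(≡6) mod 41; (30|41)=-1, (6|41)=-1; (−1)^{3·1·20}·(-1)^1·(-1)^3 = +1.
v=∞: 144115 > 0 and -28823 < 0  ⇒  (a,b)_∞ = +1.
v=13: a=13^-4·(≡4), b=13^-2·(≡7) mod 13; (4|13)=+1, (7|13)=-1; (−1)^{-4·-2·6}·(+1)^-2·(-1)^-4 = +1.
v=5: a=5^3·(≡2), b=5^2·(≡3) mod 5; (2|5)=-1, (3|5)=-1; (−1)^{3·2·2}·(-1)^2·(-1)^3 = -1.
|Ram(144115, -28823)| = 2, even; anisotropic at {5, 37}.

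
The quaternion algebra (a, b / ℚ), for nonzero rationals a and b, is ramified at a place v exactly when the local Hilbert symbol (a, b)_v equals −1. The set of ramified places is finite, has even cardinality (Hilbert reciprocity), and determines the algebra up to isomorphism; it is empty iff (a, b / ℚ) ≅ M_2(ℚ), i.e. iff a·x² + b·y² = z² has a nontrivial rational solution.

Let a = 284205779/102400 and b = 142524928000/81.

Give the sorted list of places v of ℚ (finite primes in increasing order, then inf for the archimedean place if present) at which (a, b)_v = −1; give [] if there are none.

(a, b) ≡ (11, 28405) mod (ℚ^×)²; places V = {2, 3, 5, 7, 11, 13, 17, 19, 23, ∞}.
(a,b)_3: α=0, u≡2; β=-4, v≡1 (mod 3); (2|3)=-1, (1|3)=+1; sign (−1)^0·-1^-4·+1^0 = +1.
(a,b)_5: α=-2, u≡4; β=3, v≡4 (mod 5); (4|5)=+1, (4|5)=+1; sign (−1)^0·+1^3·+1^-2 = +1.
(a,b)_2: α=-12, β=12; u≡3, v≡5 (mod 8); ε(u)ε(v)=1·0, αω(v)=-12·1, βω(u)=12·1; sum ≡ 0  ⇒  +1.
(a,b)_23: α=2, u≡10; β=1, v≡16 (mod 23); (10|23)=-1, (16|23)=+1; sign (−1)^0·-1^1·+1^2 = -1.
(a,b)_13: α=2, u≡2; β=1, v≡1 (mod 13); (2|13)=-1, (1|13)=+1; sign (−1)^0·-1^1·+1^2 = -1.
(a,b)_17: α=2, u≡7; β=0, v≡8 (mod 17); (7|17)=-1, (8|17)=+1; sign (−1)^0·-1^0·+1^2 = +1.
(a,b)_11: α=1, u≡1; β=0, v≡1 (mod 11); (1|11)=+1, (1|11)=+1; sign (−1)^0·+1^0·+1^1 = +1.
(a,b)_19: α=0, u≡4; β=1, v≡18 (mod 19); (4|19)=+1, (18|19)=-1; sign (−1)^0·+1^1·-1^0 = +1.
(a,b)_∞: sgn(11)=+, sgn(28405)=+, so +1.
(a,b)_7: α=0, u≡1; β=2, v≡6 (mod 7); (1|7)=+1, (6|7)=-1; sign (−1)^0·+1^2·-1^0 = +1.
|Ram(11, 28405)| = 2, even; anisotropic at {13, 23}.

[13, 23]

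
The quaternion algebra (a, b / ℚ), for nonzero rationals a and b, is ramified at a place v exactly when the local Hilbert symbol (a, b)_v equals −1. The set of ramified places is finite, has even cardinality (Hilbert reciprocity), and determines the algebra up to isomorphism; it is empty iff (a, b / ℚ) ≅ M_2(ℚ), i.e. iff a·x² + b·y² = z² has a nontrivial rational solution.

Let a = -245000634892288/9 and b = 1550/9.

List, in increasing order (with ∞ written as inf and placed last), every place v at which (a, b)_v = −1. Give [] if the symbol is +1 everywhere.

[11, 31]

Mod squares: a ≡ -253, b ≡ 62. Check v ∈ {∞, 2, 3, 5, 11, 23, 31}.
v=11: a=11^1·(≡8), b=11^0·(≡6) mod 11; (8|11)=-1, (6|11)=-1; (−1)^{1·0·5}·(-1)^0·(-1)^1 = -1.
v=5: a=5^0·(≡3), b=5^2·(≡3) mod 5; (3|5)=-1, (3|5)=-1; (−1)^{0·2·2}·(-1)^2·(-1)^0 = +1.
v=23: a=23^1·(≡16), b=23^0·(≡1) mod 23; (16|23)=+1, (1|23)=+1; (−1)^{1·0·11}·(+1)^0·(+1)^1 = +1.
v=31: a=31^4·(≡27), b=31^1·(≡9) mod 31; (27|31)=-1, (9|31)=+1; (−1)^{4·1·15}·(-1)^1·(+1)^4 = -1.
v=2: v_2(a)=20, v_2(b)=1; units ≡ 3, 7 (mod 8); ε·ε+αω+βω = 1·1+20·0+1·1 ≡ 0  ⇒  (a,b)_2 = +1.
v=3: a=3^-2·(≡2), b=3^-2·(≡2) mod 3; (2|3)=-1, (2|3)=-1; (−1)^{-2·-2·1}·(-1)^-2·(-1)^-2 = +1.
v=∞: -253 < 0 and 62 > 0  ⇒  (a,b)_∞ = +1.
|Ram(-253, 62)| = 2, even; anisotropic at {11, 31}.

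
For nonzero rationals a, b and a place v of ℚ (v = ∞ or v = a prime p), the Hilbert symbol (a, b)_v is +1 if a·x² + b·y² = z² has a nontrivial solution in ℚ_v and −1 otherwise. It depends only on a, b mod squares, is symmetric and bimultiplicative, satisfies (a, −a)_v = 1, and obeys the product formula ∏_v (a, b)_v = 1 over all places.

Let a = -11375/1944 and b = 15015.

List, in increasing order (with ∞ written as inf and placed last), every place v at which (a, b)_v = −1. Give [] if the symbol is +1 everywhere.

[2, 5]

(a, b) ≡ (-2730, 15015) mod (ℚ^×)²; places V = {2, 3, 5, 7, 11, 13, ∞}.
(a,b)_5: α=3, u≡1; β=1, v≡3 (mod 5); (1|5)=+1, (3|5)=-1; sign (−1)^0·+1^1·-1^3 = -1.
(a,b)_3: α=-5, u≡2; β=1, v≡1 (mod 3); (2|3)=-1, (1|3)=+1; sign (−1)^1·-1^1·+1^-5 = +1.
(a,b)_∞: sgn(-2730)=−, sgn(15015)=+, so +1.
(a,b)_7: α=1, u≡4; β=1, v≡3 (mod 7); (4|7)=+1, (3|7)=-1; sign (−1)^1·+1^1·-1^1 = +1.
(a,b)_11: α=0, u≡4; β=1, v≡1 (mod 11); (4|11)=+1, (1|11)=+1; sign (−1)^0·+1^1·+1^0 = +1.
(a,b)_13: α=1, u≡5; β=1, v≡11 (mod 13); (5|13)=-1, (11|13)=-1; sign (−1)^0·-1^1·-1^1 = +1.
(a,b)_2: α=-3, β=0; u≡3, v≡7 (mod 8); ε(u)ε(v)=1·1, αω(v)=-3·0, βω(u)=0·1; sum ≡ 1  ⇒  -1.
(-2730, 15015 / ℚ) ramifies at {2, 5}: a division algebra.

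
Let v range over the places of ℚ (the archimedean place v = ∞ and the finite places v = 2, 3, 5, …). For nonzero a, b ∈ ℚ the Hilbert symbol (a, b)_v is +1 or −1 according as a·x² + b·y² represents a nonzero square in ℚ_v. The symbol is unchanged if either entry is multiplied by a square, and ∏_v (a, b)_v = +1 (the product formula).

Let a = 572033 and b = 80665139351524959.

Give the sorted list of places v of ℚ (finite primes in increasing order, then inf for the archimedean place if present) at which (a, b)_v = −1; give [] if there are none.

(a, b) ≡ (572033, 81719) mod (ℚ^×)²; places V = {2, 3, 7, 11, 17, 19, 23, ∞}.
(a,b)_7: α=1, u≡1; β=2, v≡1 (mod 7); (1|7)=+1, (1|7)=+1; sign (−1)^0·+1^2·+1^1 = +1.
(a,b)_19: α=1, u≡11; β=1, v≡9 (mod 19); (11|19)=+1, (9|19)=+1; sign (−1)^1·+1^1·+1^1 = -1.
(a,b)_23: α=1, u≡8; β=3, v≡7 (mod 23); (8|23)=+1, (7|23)=-1; sign (−1)^1·+1^3·-1^1 = +1.
(a,b)_17: α=1, u≡6; β=3, v≡15 (mod 17); (6|17)=-1, (15|17)=+1; sign (−1)^0·-1^3·+1^1 = -1.
(a,b)_2: α=0, β=0; u≡1, v≡7 (mod 8); ε(u)ε(v)=0·1, αω(v)=0·0, βω(u)=0·0; sum ≡ 0  ⇒  +1.
(a,b)_∞: sgn(572033)=+, sgn(81719)=+, so +1.
(a,b)_3: α=0, u≡2; β=2, v≡2 (mod 3); (2|3)=-1, (2|3)=-1; sign (−1)^0·-1^2·-1^0 = +1.
(a,b)_11: α=1, u≡6; β=5, v≡1 (mod 11); (6|11)=-1, (1|11)=+1; sign (−1)^1·-1^5·+1^1 = +1.
Ram(572033, 81719) = {17, 19}; no ℚ_17-point on the conic.

[17, 19]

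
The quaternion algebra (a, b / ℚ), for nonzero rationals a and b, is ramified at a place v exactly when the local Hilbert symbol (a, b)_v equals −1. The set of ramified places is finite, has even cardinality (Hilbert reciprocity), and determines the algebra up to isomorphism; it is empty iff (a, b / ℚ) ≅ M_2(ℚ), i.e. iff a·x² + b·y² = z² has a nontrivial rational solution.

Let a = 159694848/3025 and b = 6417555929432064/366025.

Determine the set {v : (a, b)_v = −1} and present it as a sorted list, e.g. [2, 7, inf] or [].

[17, 19]

(a, b) ≡ (3, 646) mod (ℚ^×)²; places V = {2, 3, 5, 11, 17, 19, ∞}.
(a,b)_5: α=-2, u≡3; β=-2, v≡4 (mod 5); (3|5)=-1, (4|5)=+1; sign (−1)^0·-1^-2·+1^-2 = +1.
(a,b)_19: α=2, u≡12; β=3, v≡8 (mod 19); (12|19)=-1, (8|19)=-1; sign (−1)^0·-1^3·-1^2 = -1.
(a,b)_∞: sgn(3)=+, sgn(646)=+, so +1.
(a,b)_17: α=0, u≡7; β=1, v≡2 (mod 17); (7|17)=-1, (2|17)=+1; sign (−1)^0·-1^1·+1^0 = -1.
(a,b)_3: α=3, u≡1; β=8, v≡1 (mod 3); (1|3)=+1, (1|3)=+1; sign (−1)^0·+1^8·+1^3 = +1.
(a,b)_2: α=14, β=23; u≡3, v≡3 (mod 8); ε(u)ε(v)=1·1, αω(v)=14·1, βω(u)=23·1; sum ≡ 0  ⇒  +1.
(a,b)_11: α=-2, u≡9; β=-4, v≡7 (mod 11); (9|11)=+1, (7|11)=-1; sign (−1)^0·+1^-4·-1^-2 = +1.
|Ram(3, 646)| = 2, even; anisotropic at {17, 19}.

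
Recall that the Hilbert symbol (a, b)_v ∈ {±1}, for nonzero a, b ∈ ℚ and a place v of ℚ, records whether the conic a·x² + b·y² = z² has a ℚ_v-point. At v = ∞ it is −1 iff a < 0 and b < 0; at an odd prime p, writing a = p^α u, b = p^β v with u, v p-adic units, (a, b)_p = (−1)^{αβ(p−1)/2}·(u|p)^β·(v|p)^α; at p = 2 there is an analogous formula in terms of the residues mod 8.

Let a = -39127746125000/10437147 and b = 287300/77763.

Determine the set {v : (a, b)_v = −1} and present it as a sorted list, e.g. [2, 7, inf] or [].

[2, 3, 17, 23]

Mod squares: a ≡ -6191094, b ≡ 51. Check v ∈ {∞, 2, 3, 5, 7, 13, 17, 23, 29}.
v=2: v_2(a)=3, v_2(b)=2; units ≡ 5, 3 (mod 8); ε·ε+αω+βω = 0·1+3·1+2·1 ≡ 1  ⇒  (a,b)_2 = -1.
v=∞: -6191094 < 0 and 51 > 0  ⇒  (a,b)_∞ = +1.
v=13: a=13^3·(≡9), b=13^2·(≡1) mod 13; (9|13)=+1, (1|13)=+1; (−1)^{3·2·6}·(+1)^2·(+1)^3 = +1.
v=29: a=29^1·(≡8), b=29^0·(≡6) mod 29; (8|29)=-1, (6|29)=+1; (−1)^{1·0·14}·(-1)^0·(+1)^1 = +1.
v=23: a=23^-1·(≡20), b=23^-2·(≡11) mod 23; (20|23)=-1, (11|23)=-1; (−1)^{-1·-2·11}·(-1)^-2·(-1)^-1 = -1.
v=17: a=17^3·(≡1), b=17^1·(≡14) mod 17; (1|17)=+1, (14|17)=-1; (−1)^{3·1·8}·(+1)^1·(-1)^3 = -1.
v=5: a=5^6·(≡4), b=5^2·(≡4) mod 5; (4|5)=+1, (4|5)=+1; (−1)^{6·2·2}·(+1)^2·(+1)^6 = +1.
v=3: a=3^-3·(≡2), b=3^-1·(≡2) mod 3; (2|3)=-1, (2|3)=-1; (−1)^{-3·-1·1}·(-1)^-1·(-1)^-3 = -1.
v=7: a=7^-5·(≡4), b=7^-2·(≡4) mod 7; (4|7)=+1, (4|7)=+1; (−1)^{-5·-2·3}·(+1)^-2·(+1)^-5 = +1.
|Ram(-6191094, 51)| = 4, even; anisotropic at {2, 3, 17, 23}.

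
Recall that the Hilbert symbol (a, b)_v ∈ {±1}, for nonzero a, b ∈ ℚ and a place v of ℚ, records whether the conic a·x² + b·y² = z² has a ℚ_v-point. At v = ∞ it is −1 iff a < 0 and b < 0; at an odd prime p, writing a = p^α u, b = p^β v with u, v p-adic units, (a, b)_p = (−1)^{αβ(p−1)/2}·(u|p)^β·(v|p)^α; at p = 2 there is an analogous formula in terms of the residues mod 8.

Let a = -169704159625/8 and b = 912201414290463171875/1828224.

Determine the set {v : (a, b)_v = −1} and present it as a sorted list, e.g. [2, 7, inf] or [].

[5, 17]

Mod squares: a ≡ -770, b ≡ 9282. Check v ∈ {∞, 2, 3, 5, 7, 11, 13, 17, 19, 23}.
v=19: a=19^2·(≡11), b=19^4·(≡14) mod 19; (11|19)=+1, (14|19)=-1; (−1)^{2·4·9}·(+1)^4·(-1)^2 = +1.
v=∞: -770 < 0 and 9282 > 0  ⇒  (a,b)_∞ = +1.
v=17: a=17^2·(≡10), b=17^3·(≡2) mod 17; (10|17)=-1, (2|17)=+1; (−1)^{2·3·8}·(-1)^3·(+1)^2 = -1.
v=2: v_2(a)=-3, v_2(b)=-7; units ≡ 7, 1 (mod 8); ε·ε+αω+βω = 1·0+-3·0+-7·0 ≡ 0  ⇒  (a,b)_2 = +1.
v=3: a=3^0·(≡1), b=3^-3·(≡1) mod 3; (1|3)=+1, (1|3)=+1; (−1)^{0·-3·1}·(+1)^-3·(+1)^0 = +1.
v=13: a=13^2·(≡4), b=13^3·(≡3) mod 13; (4|13)=+1, (3|13)=+1; (−1)^{2·3·6}·(+1)^3·(+1)^2 = +1.
v=7: a=7^1·(≡4), b=7^3·(≡3) mod 7; (4|7)=+1, (3|7)=-1; (−1)^{1·3·3}·(+1)^3·(-1)^1 = +1.
v=11: a=11^1·(≡7), b=11^2·(≡9) mod 11; (7|11)=-1, (9|11)=+1; (−1)^{1·2·5}·(-1)^2·(+1)^1 = +1.
v=5: a=5^3·(≡1), b=5^6·(≡2) mod 5; (1|5)=+1, (2|5)=-1; (−1)^{3·6·2}·(+1)^6·(-1)^3 = -1.
v=23: a=23^0·(≡12), b=23^-2·(≡9) mod 23; (12|23)=+1, (9|23)=+1; (−1)^{0·-2·11}·(+1)^-2·(+1)^0 = +1.
(-770, 9282 / ℚ) ramifies at {5, 17}: a division algebra.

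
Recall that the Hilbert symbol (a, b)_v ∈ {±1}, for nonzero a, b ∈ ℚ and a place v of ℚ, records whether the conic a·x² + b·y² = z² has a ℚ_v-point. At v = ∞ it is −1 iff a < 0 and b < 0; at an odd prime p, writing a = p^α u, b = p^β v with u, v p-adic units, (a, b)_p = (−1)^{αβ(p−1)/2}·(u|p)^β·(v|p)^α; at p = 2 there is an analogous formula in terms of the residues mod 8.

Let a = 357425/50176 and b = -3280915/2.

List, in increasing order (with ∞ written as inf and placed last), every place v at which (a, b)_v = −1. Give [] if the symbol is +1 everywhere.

Mod squares: a ≡ 17, b ≡ -54230. Check v ∈ {∞, 2, 5, 7, 11, 17, 29}.
v=5: a=5^2·(≡2), b=5^1·(≡1) mod 5; (2|5)=-1, (1|5)=+1; (−1)^{2·1·2}·(-1)^1·(+1)^2 = -1.
v=17: a=17^1·(≡9), b=17^1·(≡3) mod 17; (9|17)=+1, (3|17)=-1; (−1)^{1·1·8}·(+1)^1·(-1)^1 = -1.
v=2: v_2(a)=-10, v_2(b)=-1; units ≡ 1, 5 (mod 8); ε·ε+αω+βω = 0·0+-10·1+-1·0 ≡ 0  ⇒  (a,b)_2 = +1.
v=7: a=7^-2·(≡6), b=7^0·(≡3) mod 7; (6|7)=-1, (3|7)=-1; (−1)^{-2·0·3}·(-1)^0·(-1)^-2 = +1.
v=∞: 17 > 0 and -54230 < 0  ⇒  (a,b)_∞ = +1.
v=11: a=11^0·(≡7), b=11^3·(≡5) mod 11; (7|11)=-1, (5|11)=+1; (−1)^{0·3·5}·(-1)^3·(+1)^0 = -1.
v=29: a=29^2·(≡8), b=29^1·(≡26) mod 29; (8|29)=-1, (26|29)=-1; (−1)^{2·1·14}·(-1)^1·(-1)^2 = -1.
|Ram(17, -54230)| = 4, even; anisotropic at {5, 11, 17, 29}.

[5, 11, 17, 29]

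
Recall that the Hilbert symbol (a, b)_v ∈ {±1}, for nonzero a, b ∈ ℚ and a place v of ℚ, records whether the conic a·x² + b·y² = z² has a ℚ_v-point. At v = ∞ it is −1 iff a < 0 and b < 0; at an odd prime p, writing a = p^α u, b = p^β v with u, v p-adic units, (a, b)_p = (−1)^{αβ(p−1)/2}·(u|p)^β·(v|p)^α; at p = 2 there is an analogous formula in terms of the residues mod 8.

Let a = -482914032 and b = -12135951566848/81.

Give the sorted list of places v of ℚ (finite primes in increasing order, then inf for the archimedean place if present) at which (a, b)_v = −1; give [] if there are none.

[3, 19, 31, inf]

(a, b) ≡ (-87, -34162) mod (ℚ^×)²; places V = {2, 3, 19, 29, 31, ∞}.
(a,b)_19: α=2, u≡2; β=3, v≡11 (mod 19); (2|19)=-1, (11|19)=+1; sign (−1)^0·-1^3·+1^2 = -1.
(a,b)_∞: sgn(-87)=−, sgn(-34162)=−, so -1.
(a,b)_31: α=2, u≡29; β=3, v≡18 (mod 31); (29|31)=-1, (18|31)=+1; sign (−1)^0·-1^3·+1^2 = -1.
(a,b)_3: α=1, u≡1; β=-4, v≡2 (mod 3); (1|3)=+1, (2|3)=-1; sign (−1)^0·+1^-4·-1^1 = -1.
(a,b)_2: α=4, β=11; u≡1, v≡7 (mod 8); ε(u)ε(v)=0·1, αω(v)=4·0, βω(u)=11·0; sum ≡ 0  ⇒  +1.
(a,b)_29: α=1, u≡27; β=1, v≡12 (mod 29); (27|29)=-1, (12|29)=-1; sign (−1)^0·-1^1·-1^1 = +1.
Ram(-87, -34162) = {3, 19, 31, ∞}; no ℚ_3-point on the conic.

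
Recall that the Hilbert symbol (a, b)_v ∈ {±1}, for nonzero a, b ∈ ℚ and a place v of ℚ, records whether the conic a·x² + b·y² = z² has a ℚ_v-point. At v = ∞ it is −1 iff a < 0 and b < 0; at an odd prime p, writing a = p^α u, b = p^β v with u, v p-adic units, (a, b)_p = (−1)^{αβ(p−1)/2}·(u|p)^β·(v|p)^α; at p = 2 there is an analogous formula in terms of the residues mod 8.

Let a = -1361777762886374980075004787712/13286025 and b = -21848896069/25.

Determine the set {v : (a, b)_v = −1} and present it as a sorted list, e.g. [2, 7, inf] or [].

[11, inf]

(a, b) ≡ (-23023, -2821) mod (ℚ^×)²; places V = {2, 3, 5, 7, 11, 13, 23, 31, ∞}.
(a,b)_∞: sgn(-23023)=−, sgn(-2821)=−, so -1.
(a,b)_5: α=-2, u≡3; β=-2, v≡1 (mod 5); (3|5)=-1, (1|5)=+1; sign (−1)^0·-1^-2·+1^-2 = +1.
(a,b)_3: α=-12, u≡2; β=0, v≡2 (mod 3); (2|3)=-1, (2|3)=-1; sign (−1)^0·-1^0·-1^-12 = +1.
(a,b)_31: α=2, u≡4; β=1, v≡25 (mod 31); (4|31)=+1, (25|31)=+1; sign (−1)^0·+1^1·+1^2 = +1.
(a,b)_23: α=5, u≡10; β=2, v≡6 (mod 23); (10|23)=-1, (6|23)=+1; sign (−1)^0·-1^2·+1^5 = +1.
(a,b)_7: α=3, u≡1; β=1, v≡5 (mod 7); (1|7)=+1, (5|7)=-1; sign (−1)^1·+1^1·-1^3 = +1.
(a,b)_2: α=10, β=0; u≡1, v≡3 (mod 8); ε(u)ε(v)=0·1, αω(v)=10·1, βω(u)=0·0; sum ≡ 0  ⇒  +1.
(a,b)_13: α=3, u≡9; β=1, v≡9 (mod 13); (9|13)=+1, (9|13)=+1; sign (−1)^0·+1^1·+1^3 = +1.
(a,b)_11: α=11, u≡7; β=4, v≡2 (mod 11); (7|11)=-1, (2|11)=-1; sign (−1)^0·-1^4·-1^11 = -1.
Ram(-23023, -2821) = {11, ∞}; no ℚ_11-point on the conic.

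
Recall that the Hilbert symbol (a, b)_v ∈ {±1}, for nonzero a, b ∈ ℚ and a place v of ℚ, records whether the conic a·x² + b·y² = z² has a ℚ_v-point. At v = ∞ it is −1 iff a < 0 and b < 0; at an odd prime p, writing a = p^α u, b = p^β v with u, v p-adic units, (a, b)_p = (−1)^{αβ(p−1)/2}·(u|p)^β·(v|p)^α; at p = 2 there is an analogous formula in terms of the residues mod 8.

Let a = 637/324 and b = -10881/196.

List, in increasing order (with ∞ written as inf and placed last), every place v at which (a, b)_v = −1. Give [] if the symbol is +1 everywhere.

(a, b) ≡ (13, -1209) mod (ℚ^×)²; places V = {2, 3, 7, 13, 31, ∞}.
(a,b)_3: α=-4, u≡1; β=3, v≡2 (mod 3); (1|3)=+1, (2|3)=-1; sign (−1)^0·+1^3·-1^-4 = +1.
(a,b)_7: α=2, u≡3; β=-2, v≡1 (mod 7); (3|7)=-1, (1|7)=+1; sign (−1)^0·-1^-2·+1^2 = +1.
(a,b)_31: α=0, u≡30; β=1, v≡30 (mod 31); (30|31)=-1, (30|31)=-1; sign (−1)^0·-1^1·-1^0 = -1.
(a,b)_13: α=1, u≡3; β=1, v≡8 (mod 13); (3|13)=+1, (8|13)=-1; sign (−1)^0·+1^1·-1^1 = -1.
(a,b)_2: α=-2, β=-2; u≡5, v≡7 (mod 8); ε(u)ε(v)=0·1, αω(v)=-2·0, βω(u)=-2·1; sum ≡ 0  ⇒  +1.
(a,b)_∞: sgn(13)=+, sgn(-1209)=−, so +1.
Ram(13, -1209) = {13, 31}; no ℚ_13-point on the conic.

[13, 31]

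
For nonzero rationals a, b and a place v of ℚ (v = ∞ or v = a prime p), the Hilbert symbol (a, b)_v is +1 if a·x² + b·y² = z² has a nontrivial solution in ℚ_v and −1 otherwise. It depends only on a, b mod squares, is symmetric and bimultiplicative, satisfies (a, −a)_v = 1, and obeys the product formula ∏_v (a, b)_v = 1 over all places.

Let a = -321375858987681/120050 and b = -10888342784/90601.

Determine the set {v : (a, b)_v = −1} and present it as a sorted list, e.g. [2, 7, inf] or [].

Mod squares: a ≡ -2, b ≡ -351509. Check v ∈ {∞, 2, 3, 5, 7, 11, 17, 23, 29, 31, 43}.
v=17: a=17^4·(≡1), b=17^1·(≡3) mod 17; (1|17)=+1, (3|17)=-1; (−1)^{4·1·8}·(+1)^1·(-1)^4 = +1.
v=5: a=5^-2·(≡2), b=5^0·(≡1) mod 5; (2|5)=-1, (1|5)=+1; (−1)^{-2·0·2}·(-1)^0·(+1)^-2 = +1.
v=3: a=3^2·(≡1), b=3^0·(≡1) mod 3; (1|3)=+1, (1|3)=+1; (−1)^{2·0·1}·(+1)^0·(+1)^2 = +1.
v=31: a=31^2·(≡3), b=31^1·(≡14) mod 31; (3|31)=-1, (14|31)=+1; (−1)^{2·1·15}·(-1)^1·(+1)^2 = -1.
v=23: a=23^2·(≡15), b=23^1·(≡8) mod 23; (15|23)=-1, (8|23)=+1; (−1)^{2·1·11}·(-1)^1·(+1)^2 = -1.
v=11: a=11^0·(≡9), b=11^2·(≡2) mod 11; (9|11)=+1, (2|11)=-1; (−1)^{0·2·5}·(+1)^2·(-1)^0 = +1.
v=∞: -2 < 0 and -351509 < 0  ⇒  (a,b)_∞ = -1.
v=29: a=29^2·(≡2), b=29^1·(≡24) mod 29; (2|29)=-1, (24|29)=+1; (−1)^{2·1·14}·(-1)^1·(+1)^2 = -1.
v=43: a=43^0·(≡36), b=43^-2·(≡14) mod 43; (36|43)=+1, (14|43)=+1; (−1)^{0·-2·21}·(+1)^-2·(+1)^0 = +1.
v=2: v_2(a)=-1, v_2(b)=8; units ≡ 7, 3 (mod 8); ε·ε+αω+βω = 1·1+-1·1+8·0 ≡ 0  ⇒  (a,b)_2 = +1.
v=7: a=7^-4·(≡6), b=7^-2·(≡3) mod 7; (6|7)=-1, (3|7)=-1; (−1)^{-4·-2·3}·(-1)^-2·(-1)^-4 = +1.
(-2, -351509 / ℚ) ramifies at {23, 29, 31, ∞}: a division algebra.

[23, 29, 31, inf]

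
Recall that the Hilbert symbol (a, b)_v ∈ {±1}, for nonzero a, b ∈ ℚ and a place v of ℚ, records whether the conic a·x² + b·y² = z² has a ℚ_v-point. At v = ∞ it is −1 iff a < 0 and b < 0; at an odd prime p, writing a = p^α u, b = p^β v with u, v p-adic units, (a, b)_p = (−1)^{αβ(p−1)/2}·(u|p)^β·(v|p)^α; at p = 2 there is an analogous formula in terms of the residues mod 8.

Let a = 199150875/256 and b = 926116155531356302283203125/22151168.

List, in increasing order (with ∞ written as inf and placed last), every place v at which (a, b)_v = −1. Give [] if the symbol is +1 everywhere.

(a, b) ≡ (7315, 38123690) mod (ℚ^×)²; places V = {2, 3, 5, 7, 11, 13, 17, 19, 29, 37, ∞}.
(a,b)_5: α=3, u≡2; β=9, v≡3 (mod 5); (2|5)=-1, (3|5)=-1; sign (−1)^0·-1^9·-1^3 = +1.
(a,b)_11: α=3, u≡1; β=7, v≡5 (mod 11); (1|11)=+1, (5|11)=+1; sign (−1)^1·+1^7·+1^3 = -1.
(a,b)_19: α=1, u≡1; β=3, v≡14 (mod 19); (1|19)=+1, (14|19)=-1; sign (−1)^1·+1^3·-1^1 = +1.
(a,b)_37: α=0, u≡36; β=1, v≡5 (mod 37); (36|37)=+1, (5|37)=-1; sign (−1)^0·+1^1·-1^0 = +1.
(a,b)_17: α=0, u≡6; β=1, v≡1 (mod 17); (6|17)=-1, (1|17)=+1; sign (−1)^0·-1^1·+1^0 = -1.
(a,b)_∞: sgn(7315)=+, sgn(38123690)=+, so +1.
(a,b)_29: α=0, u≡20; β=1, v≡26 (mod 29); (20|29)=+1, (26|29)=-1; sign (−1)^0·+1^1·-1^0 = +1.
(a,b)_7: α=1, u≡1; β=4, v≡3 (mod 7); (1|7)=+1, (3|7)=-1; sign (−1)^0·+1^4·-1^1 = -1.
(a,b)_3: α=2, u≡1; β=4, v≡2 (mod 3); (1|3)=+1, (2|3)=-1; sign (−1)^0·+1^4·-1^2 = +1.
(a,b)_13: α=0, u≡3; β=-2, v≡5 (mod 13); (3|13)=+1, (5|13)=-1; sign (−1)^0·+1^-2·-1^0 = +1.
(a,b)_2: α=-8, β=-17; u≡3, v≡5 (mod 8); ε(u)ε(v)=1·0, αω(v)=-8·1, βω(u)=-17·1; sum ≡ 1  ⇒  -1.
Ram(7315, 38123690) = {2, 7, 11, 17}; no ℚ_2-point on the conic.

[2, 7, 11, 17]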